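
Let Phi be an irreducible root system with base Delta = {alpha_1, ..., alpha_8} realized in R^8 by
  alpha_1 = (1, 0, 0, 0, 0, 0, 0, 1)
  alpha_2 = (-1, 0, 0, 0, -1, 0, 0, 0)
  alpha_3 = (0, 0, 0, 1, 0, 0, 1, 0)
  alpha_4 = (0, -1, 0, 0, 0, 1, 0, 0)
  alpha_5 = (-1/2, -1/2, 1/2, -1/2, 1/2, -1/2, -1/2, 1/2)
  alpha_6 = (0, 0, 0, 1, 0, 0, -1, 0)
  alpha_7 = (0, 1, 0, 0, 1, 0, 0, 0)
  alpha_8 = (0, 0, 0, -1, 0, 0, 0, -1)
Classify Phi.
E8

Compute the Cartan integers a_ij = 2(alpha_i, alpha_j)/(alpha_j, alpha_j); the resulting 8x8 Cartan matrix is
[[2, -1, 0, 0, 0, 0, 0, -1], [-1, 2, 0, 0, 0, 0, -1, 0], [0, 0, 2, 0, -1, 0, 0, -1], [0, 0, 0, 2, 0, 0, -1, 0], [0, 0, -1, 0, 2, 0, 0, 0], [0, 0, 0, 0, 0, 2, 0, -1], [0, -1, 0, -1, 0, 0, 2, 0], [-1, 0, -1, 0, 0, -1, 0, 2]].
All simple roots have the same length, so the diagram is simply laced. The associated Dynkin diagram is a chain of 7 nodes with one extra node attached to the third node from one end (E_8), so the type is E_8.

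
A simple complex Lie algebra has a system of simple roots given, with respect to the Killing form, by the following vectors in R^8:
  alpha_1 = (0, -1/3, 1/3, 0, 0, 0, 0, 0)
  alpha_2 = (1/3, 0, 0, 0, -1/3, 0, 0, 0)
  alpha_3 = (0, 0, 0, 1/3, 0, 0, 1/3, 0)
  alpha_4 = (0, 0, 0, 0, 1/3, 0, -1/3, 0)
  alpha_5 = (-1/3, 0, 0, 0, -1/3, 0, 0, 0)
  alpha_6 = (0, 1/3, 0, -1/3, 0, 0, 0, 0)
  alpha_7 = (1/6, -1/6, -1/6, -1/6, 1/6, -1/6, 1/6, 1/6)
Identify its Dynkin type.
E_7

Compute the Cartan integers a_ij = 2(alpha_i, alpha_j)/(alpha_j, alpha_j); the resulting 7x7 Cartan matrix is
[[2, 0, 0, 0, 0, -1, 0], [0, 2, 0, -1, 0, 0, 0], [0, 0, 2, -1, 0, -1, 0], [0, -1, -1, 2, -1, 0, 0], [0, 0, 0, -1, 2, 0, -1], [-1, 0, -1, 0, 0, 2, 0], [0, 0, 0, 0, -1, 0, 2]].
All simple roots have the same length, so the diagram is simply laced. The associated Dynkin diagram is a chain of 6 nodes with one extra node attached to the third node from one end (E_7), so the type is E_7.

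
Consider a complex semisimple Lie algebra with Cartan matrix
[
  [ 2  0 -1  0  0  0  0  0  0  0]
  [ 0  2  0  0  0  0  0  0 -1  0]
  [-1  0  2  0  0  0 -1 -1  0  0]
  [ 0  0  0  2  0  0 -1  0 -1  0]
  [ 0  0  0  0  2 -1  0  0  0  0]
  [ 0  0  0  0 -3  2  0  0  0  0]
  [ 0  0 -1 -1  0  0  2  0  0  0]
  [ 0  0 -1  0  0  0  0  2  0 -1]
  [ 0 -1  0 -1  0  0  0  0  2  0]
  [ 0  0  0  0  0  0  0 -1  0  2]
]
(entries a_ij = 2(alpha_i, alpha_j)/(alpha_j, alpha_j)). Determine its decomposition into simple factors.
The diagram associated to this matrix has two connected components: the simple roots {alpha_1, alpha_2, alpha_3, alpha_4, alpha_7, alpha_8, alpha_9, alpha_10} form a chain of 7 nodes with one extra node attached to the third node from one end (E_8), and {alpha_5, alpha_6} form two nodes joined by a triple edge (G_2). A semisimple Lie algebra decomposes uniquely as the direct sum of simple ideals, one per connected component of its Dynkin diagram, so g ≅ E_8 ⊕ G_2 (dimension 248 + 14 = 262).

E_8 ⊕ G_2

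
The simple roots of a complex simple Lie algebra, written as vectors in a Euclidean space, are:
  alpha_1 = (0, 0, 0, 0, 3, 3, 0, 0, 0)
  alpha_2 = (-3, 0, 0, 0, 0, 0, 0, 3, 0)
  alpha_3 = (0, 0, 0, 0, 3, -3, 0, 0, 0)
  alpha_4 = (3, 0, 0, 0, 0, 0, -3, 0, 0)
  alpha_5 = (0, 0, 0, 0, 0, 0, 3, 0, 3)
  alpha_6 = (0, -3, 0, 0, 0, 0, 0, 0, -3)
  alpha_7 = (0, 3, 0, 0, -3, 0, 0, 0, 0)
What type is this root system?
D_7

Compute the Cartan integers a_ij = 2(alpha_i, alpha_j)/(alpha_j, alpha_j); the resulting 7x7 Cartan matrix is
[[2, 0, 0, 0, 0, 0, -1], [0, 2, 0, -1, 0, 0, 0], [0, 0, 2, 0, 0, 0, -1], [0, -1, 0, 2, -1, 0, 0], [0, 0, 0, -1, 2, -1, 0], [0, 0, 0, 0, -1, 2, -1], [-1, 0, -1, 0, 0, -1, 2]].
All simple roots have the same length, so the diagram is simply laced. The associated Dynkin diagram is a chain of 5 nodes with a fork of two nodes at one end (D_7), so the type is D_7 (the algebra so(14)).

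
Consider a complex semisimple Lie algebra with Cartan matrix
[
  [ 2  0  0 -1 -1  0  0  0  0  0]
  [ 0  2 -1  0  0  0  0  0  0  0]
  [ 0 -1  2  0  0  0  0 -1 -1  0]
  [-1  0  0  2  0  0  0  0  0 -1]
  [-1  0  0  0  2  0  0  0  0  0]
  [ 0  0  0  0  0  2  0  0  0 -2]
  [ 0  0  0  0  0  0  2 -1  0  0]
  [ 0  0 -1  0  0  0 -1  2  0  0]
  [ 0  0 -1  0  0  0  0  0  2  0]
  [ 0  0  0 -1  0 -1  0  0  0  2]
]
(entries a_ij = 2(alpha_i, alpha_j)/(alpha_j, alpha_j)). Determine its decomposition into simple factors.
C_5 + D_5

The diagram associated to this matrix has two connected components: the simple roots {alpha_1, alpha_4, alpha_5, alpha_6, alpha_10} form a chain of 5 nodes with a double edge at one end; the terminal node there is the unique long simple root (C_5), and {alpha_2, alpha_3, alpha_7, alpha_8, alpha_9} form a chain of 3 nodes with a fork of two nodes at one end (D_5). A semisimple Lie algebra decomposes uniquely as the direct sum of simple ideals, one per connected component of its Dynkin diagram, so g ≅ C_5 ⊕ D_5 (dimension 55 + 45 = 100).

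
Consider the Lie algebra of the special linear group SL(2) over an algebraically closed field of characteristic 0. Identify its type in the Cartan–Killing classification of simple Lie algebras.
type A_1

This is sl(2), which has dimension 2^2 - 1 = 3 and rank 2 - 1 = 1 (a Cartan subalgebra is the diagonal traceless matrices). In the classification of classical Lie algebras, the special linear algebra sl(n+1) has type A_n; here n = 1, so the Dynkin diagram is a chain of 1 nodes with single edges (A_1). Hence the type is A_1.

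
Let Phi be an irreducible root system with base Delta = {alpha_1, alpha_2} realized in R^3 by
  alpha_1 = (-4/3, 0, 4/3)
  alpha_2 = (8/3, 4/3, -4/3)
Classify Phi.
type G_2

Compute the Cartan integers a_ij = 2(alpha_i, alpha_j)/(alpha_j, alpha_j); the resulting 2x2 Cartan matrix is
[[2, -1], [-3, 2]].
The roots have two lengths (squared-length ratio 3:1); the short ones are alpha_{1}. The associated Dynkin diagram is two nodes joined by a triple edge (G_2), so the type is G_2.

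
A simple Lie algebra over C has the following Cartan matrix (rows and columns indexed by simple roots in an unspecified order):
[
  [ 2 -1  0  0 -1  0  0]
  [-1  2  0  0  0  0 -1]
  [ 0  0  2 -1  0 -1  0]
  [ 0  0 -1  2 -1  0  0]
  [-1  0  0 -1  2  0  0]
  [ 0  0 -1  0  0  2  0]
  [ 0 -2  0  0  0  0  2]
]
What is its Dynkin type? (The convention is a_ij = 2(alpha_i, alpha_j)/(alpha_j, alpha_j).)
type C_7

The matrix has rank 7 with 2's on the diagonal. Reading the off-diagonal entries as Dynkin edges (a single edge where a_ij = a_ji = -1; a double or triple edge where a_ij * a_ji = 2 or 3), the diagram is a chain of 7 nodes with a double edge at one end; the terminal node there is the unique long simple root (C_7). One simple-root ordering that puts it in standard form is (alpha_6, alpha_3, alpha_4, alpha_5, alpha_1, alpha_2, alpha_7). So the algebra is type C_7, i.e. sp(14).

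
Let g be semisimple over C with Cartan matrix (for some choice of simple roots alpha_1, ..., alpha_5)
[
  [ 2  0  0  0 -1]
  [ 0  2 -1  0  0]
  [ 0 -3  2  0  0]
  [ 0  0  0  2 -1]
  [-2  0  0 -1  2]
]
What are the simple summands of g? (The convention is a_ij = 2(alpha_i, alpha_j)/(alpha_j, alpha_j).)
The diagram associated to this matrix has two connected components: the simple roots {alpha_1, alpha_4, alpha_5} form a chain of 3 nodes with a double edge at one end; the terminal node there is the unique short simple root (B_3), and {alpha_2, alpha_3} form two nodes joined by a triple edge (G_2). A semisimple Lie algebra decomposes uniquely as the direct sum of simple ideals, one per connected component of its Dynkin diagram, so g ≅ B_3 ⊕ G_2 (dimension 21 + 14 = 35).

B3 ⊕ G2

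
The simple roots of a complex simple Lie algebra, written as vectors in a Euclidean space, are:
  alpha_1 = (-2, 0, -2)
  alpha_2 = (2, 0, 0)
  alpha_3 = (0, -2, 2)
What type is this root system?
Compute the Cartan integers a_ij = 2(alpha_i, alpha_j)/(alpha_j, alpha_j); the resulting 3x3 Cartan matrix is
[[2, -2, -1], [-1, 2, 0], [-1, 0, 2]].
The roots have two lengths (squared-length ratio 2:1); the short ones are alpha_{2}. The associated Dynkin diagram is a chain of 3 nodes with a double edge at one end; the terminal node there is the unique short simple root (B_3), so the type is B_3 (the algebra so(7)).

type B_3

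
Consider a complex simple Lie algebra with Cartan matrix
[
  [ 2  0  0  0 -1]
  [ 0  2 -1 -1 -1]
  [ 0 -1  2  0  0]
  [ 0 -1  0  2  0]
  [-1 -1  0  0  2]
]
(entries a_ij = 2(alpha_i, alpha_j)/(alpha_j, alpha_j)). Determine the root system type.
D_5 (so(10))

The matrix has rank 5 with 2's on the diagonal. Reading the off-diagonal entries as Dynkin edges (a single edge where a_ij = a_ji = -1; a double or triple edge where a_ij * a_ji = 2 or 3), the diagram is a chain of 3 nodes with a fork of two nodes at one end (D_5). One simple-root ordering that puts it in standard form is (alpha_1, alpha_5, alpha_2, alpha_4, alpha_3). So the algebra is type D_5, i.e. so(10).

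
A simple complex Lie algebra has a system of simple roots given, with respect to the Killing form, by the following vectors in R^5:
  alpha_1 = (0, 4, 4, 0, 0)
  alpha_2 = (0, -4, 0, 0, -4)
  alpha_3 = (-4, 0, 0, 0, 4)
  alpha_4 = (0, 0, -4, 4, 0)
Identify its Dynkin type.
Compute the Cartan integers a_ij = 2(alpha_i, alpha_j)/(alpha_j, alpha_j); the resulting 4x4 Cartan matrix is
[[2, -1, 0, -1], [-1, 2, -1, 0], [0, -1, 2, 0], [-1, 0, 0, 2]].
All simple roots have the same length, so the diagram is simply laced. The associated Dynkin diagram is a chain of 4 nodes with single edges (A_4), so the type is A_4 (the algebra sl(5)).

A_4 (sl(5))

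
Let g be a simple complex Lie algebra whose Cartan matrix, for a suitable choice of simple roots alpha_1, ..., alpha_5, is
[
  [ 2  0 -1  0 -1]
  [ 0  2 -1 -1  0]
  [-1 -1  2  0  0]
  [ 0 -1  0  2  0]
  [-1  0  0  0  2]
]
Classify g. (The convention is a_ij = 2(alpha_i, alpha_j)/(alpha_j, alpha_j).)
A5

The matrix has rank 5 with 2's on the diagonal. Reading the off-diagonal entries as Dynkin edges (a single edge where a_ij = a_ji = -1; a double or triple edge where a_ij * a_ji = 2 or 3), the diagram is a chain of 5 nodes with single edges (A_5). One simple-root ordering that puts it in standard form is (alpha_5, alpha_1, alpha_3, alpha_2, alpha_4). So the algebra is type A_5, i.e. sl(6).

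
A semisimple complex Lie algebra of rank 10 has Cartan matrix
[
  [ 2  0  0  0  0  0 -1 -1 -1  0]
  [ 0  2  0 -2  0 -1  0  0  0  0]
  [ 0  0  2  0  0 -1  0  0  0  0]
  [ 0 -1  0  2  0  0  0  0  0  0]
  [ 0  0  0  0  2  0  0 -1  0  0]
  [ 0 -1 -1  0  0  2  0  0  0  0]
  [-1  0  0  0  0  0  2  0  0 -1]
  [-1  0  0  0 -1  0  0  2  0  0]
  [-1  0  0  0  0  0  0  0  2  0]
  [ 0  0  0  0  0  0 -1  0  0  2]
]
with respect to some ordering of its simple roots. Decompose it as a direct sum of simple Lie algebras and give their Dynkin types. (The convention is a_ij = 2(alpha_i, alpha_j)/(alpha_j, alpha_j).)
The diagram associated to this matrix has two connected components: the simple roots {alpha_2, alpha_3, alpha_4, alpha_6} form a chain of 4 nodes with a double edge at one end; the terminal node there is the unique short simple root (B_4), and {alpha_1, alpha_5, alpha_7, alpha_8, alpha_9, alpha_10} form a chain of 5 nodes with one extra node attached to the third node from one end (E_6). A semisimple Lie algebra decomposes uniquely as the direct sum of simple ideals, one per connected component of its Dynkin diagram, so g ≅ B_4 ⊕ E_6 (dimension 36 + 78 = 114).

B_4 ⊕ E_6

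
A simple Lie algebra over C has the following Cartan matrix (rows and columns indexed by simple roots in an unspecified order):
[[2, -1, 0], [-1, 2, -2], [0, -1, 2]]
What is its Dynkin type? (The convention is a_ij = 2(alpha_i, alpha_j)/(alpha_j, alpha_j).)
B_3

The matrix has rank 3 with 2's on the diagonal. Reading the off-diagonal entries as Dynkin edges (a single edge where a_ij = a_ji = -1; a double or triple edge where a_ij * a_ji = 2 or 3), the diagram is a chain of 3 nodes with a double edge at one end; the terminal node there is the unique short simple root (B_3). One simple-root ordering that puts it in standard form is (alpha_1, alpha_2, alpha_3). So the algebra is type B_3, i.e. so(7).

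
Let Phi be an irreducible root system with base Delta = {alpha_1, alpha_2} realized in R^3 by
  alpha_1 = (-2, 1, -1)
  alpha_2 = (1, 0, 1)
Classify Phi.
Compute the Cartan integers a_ij = 2(alpha_i, alpha_j)/(alpha_j, alpha_j); the resulting 2x2 Cartan matrix is
[[2, -3], [-1, 2]].
The roots have two lengths (squared-length ratio 3:1); the short ones are alpha_{2}. The associated Dynkin diagram is two nodes joined by a triple edge (G_2), so the type is G_2.

type G_2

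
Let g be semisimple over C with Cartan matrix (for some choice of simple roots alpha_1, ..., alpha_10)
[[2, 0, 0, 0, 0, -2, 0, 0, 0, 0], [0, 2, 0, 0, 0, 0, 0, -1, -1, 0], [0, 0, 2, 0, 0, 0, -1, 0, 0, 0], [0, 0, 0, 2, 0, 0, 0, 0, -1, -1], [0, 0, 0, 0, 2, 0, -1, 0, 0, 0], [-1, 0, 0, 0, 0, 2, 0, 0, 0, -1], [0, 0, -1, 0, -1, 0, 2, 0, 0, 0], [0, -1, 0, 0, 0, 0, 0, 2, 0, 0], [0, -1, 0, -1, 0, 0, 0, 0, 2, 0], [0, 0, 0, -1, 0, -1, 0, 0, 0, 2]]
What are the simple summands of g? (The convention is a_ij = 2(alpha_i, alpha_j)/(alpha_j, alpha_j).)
A_3 + C_7

The diagram associated to this matrix has two connected components: the simple roots {alpha_3, alpha_5, alpha_7} form a chain of 3 nodes with single edges (A_3), and {alpha_1, alpha_2, alpha_4, alpha_6, alpha_8, alpha_9, alpha_10} form a chain of 7 nodes with a double edge at one end; the terminal node there is the unique long simple root (C_7). A semisimple Lie algebra decomposes uniquely as the direct sum of simple ideals, one per connected component of its Dynkin diagram, so g ≅ A_3 ⊕ C_7 (dimension 15 + 105 = 120).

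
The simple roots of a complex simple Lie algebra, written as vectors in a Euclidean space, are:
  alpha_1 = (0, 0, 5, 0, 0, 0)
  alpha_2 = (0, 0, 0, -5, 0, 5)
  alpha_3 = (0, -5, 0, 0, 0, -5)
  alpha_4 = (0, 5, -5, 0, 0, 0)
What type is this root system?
B4

Compute the Cartan integers a_ij = 2(alpha_i, alpha_j)/(alpha_j, alpha_j); the resulting 4x4 Cartan matrix is
[[2, 0, 0, -1], [0, 2, -1, 0], [0, -1, 2, -1], [-2, 0, -1, 2]].
The roots have two lengths (squared-length ratio 2:1); the short ones are alpha_{1}. The associated Dynkin diagram is a chain of 4 nodes with a double edge at one end; the terminal node there is the unique short simple root (B_4), so the type is B_4 (the algebra so(9)).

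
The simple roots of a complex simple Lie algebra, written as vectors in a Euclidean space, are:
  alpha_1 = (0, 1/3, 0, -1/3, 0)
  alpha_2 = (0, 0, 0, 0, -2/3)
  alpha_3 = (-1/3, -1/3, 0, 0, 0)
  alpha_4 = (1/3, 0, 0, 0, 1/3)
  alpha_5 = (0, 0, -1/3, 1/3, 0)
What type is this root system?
Compute the Cartan integers a_ij = 2(alpha_i, alpha_j)/(alpha_j, alpha_j); the resulting 5x5 Cartan matrix is
[[2, 0, -1, 0, -1], [0, 2, 0, -2, 0], [-1, 0, 2, -1, 0], [0, -1, -1, 2, 0], [-1, 0, 0, 0, 2]].
The roots have two lengths (squared-length ratio 2:1); the short ones are alpha_{1,3,4,5}. The associated Dynkin diagram is a chain of 5 nodes with a double edge at one end; the terminal node there is the unique long simple root (C_5), so the type is C_5 (the algebra sp(10)).

C_5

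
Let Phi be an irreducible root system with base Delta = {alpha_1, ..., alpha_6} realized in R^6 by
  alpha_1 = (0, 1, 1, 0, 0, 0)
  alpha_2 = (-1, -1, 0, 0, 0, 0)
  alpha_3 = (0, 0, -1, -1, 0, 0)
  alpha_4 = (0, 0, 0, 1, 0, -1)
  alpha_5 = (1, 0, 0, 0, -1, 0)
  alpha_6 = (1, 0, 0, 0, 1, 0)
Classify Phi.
D_6 (so(12))

Compute the Cartan integers a_ij = 2(alpha_i, alpha_j)/(alpha_j, alpha_j); the resulting 6x6 Cartan matrix is
[[2, -1, -1, 0, 0, 0], [-1, 2, 0, 0, -1, -1], [-1, 0, 2, -1, 0, 0], [0, 0, -1, 2, 0, 0], [0, -1, 0, 0, 2, 0], [0, -1, 0, 0, 0, 2]].
All simple roots have the same length, so the diagram is simply laced. The associated Dynkin diagram is a chain of 4 nodes with a fork of two nodes at one end (D_6), so the type is D_6 (the algebra so(12)).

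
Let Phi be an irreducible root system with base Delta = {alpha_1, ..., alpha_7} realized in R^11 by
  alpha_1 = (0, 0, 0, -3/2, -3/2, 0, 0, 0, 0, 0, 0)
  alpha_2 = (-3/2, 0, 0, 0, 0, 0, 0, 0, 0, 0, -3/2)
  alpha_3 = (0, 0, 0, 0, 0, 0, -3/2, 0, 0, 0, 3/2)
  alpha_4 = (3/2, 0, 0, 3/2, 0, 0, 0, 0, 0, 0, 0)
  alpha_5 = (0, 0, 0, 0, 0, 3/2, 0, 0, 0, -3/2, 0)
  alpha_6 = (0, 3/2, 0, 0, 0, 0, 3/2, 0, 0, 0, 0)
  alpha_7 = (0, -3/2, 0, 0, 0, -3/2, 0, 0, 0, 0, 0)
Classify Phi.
A_7 (sl(8))

Compute the Cartan integers a_ij = 2(alpha_i, alpha_j)/(alpha_j, alpha_j); the resulting 7x7 Cartan matrix is
[[2, 0, 0, -1, 0, 0, 0], [0, 2, -1, -1, 0, 0, 0], [0, -1, 2, 0, 0, -1, 0], [-1, -1, 0, 2, 0, 0, 0], [0, 0, 0, 0, 2, 0, -1], [0, 0, -1, 0, 0, 2, -1], [0, 0, 0, 0, -1, -1, 2]].
All simple roots have the same length, so the diagram is simply laced. The associated Dynkin diagram is a chain of 7 nodes with single edges (A_7), so the type is A_7 (the algebra sl(8)).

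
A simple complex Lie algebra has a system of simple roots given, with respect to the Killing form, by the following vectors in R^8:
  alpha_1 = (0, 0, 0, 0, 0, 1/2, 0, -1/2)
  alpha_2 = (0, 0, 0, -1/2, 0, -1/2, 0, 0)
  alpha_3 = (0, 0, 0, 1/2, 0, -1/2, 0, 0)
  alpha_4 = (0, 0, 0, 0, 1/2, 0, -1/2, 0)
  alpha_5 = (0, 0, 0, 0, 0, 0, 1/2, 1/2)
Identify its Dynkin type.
Compute the Cartan integers a_ij = 2(alpha_i, alpha_j)/(alpha_j, alpha_j); the resulting 5x5 Cartan matrix is
[[2, -1, -1, 0, -1], [-1, 2, 0, 0, 0], [-1, 0, 2, 0, 0], [0, 0, 0, 2, -1], [-1, 0, 0, -1, 2]].
All simple roots have the same length, so the diagram is simply laced. The associated Dynkin diagram is a chain of 3 nodes with a fork of two nodes at one end (D_5), so the type is D_5 (the algebra so(10)).

type D_5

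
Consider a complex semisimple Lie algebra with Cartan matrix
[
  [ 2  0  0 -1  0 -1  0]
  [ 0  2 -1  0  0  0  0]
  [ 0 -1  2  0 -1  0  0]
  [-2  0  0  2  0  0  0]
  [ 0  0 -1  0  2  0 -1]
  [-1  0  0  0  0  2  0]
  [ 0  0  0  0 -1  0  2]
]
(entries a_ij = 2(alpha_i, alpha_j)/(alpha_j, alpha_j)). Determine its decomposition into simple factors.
The diagram associated to this matrix has two connected components: the simple roots {alpha_2, alpha_3, alpha_5, alpha_7} form a chain of 4 nodes with single edges (A_4), and {alpha_1, alpha_4, alpha_6} form a chain of 3 nodes with a double edge at one end; the terminal node there is the unique long simple root (C_3). A semisimple Lie algebra decomposes uniquely as the direct sum of simple ideals, one per connected component of its Dynkin diagram, so g ≅ A_4 ⊕ C_3 (dimension 24 + 21 = 45).

A_4 (sl(5)) + C_3 (sp(6))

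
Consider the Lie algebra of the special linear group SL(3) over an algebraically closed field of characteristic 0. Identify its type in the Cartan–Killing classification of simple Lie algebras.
type A_2

This is sl(3), which has dimension 3^2 - 1 = 8 and rank 3 - 1 = 2 (a Cartan subalgebra is the diagonal traceless matrices). In the classification of classical Lie algebras, the special linear algebra sl(n+1) has type A_n; here n = 2, so the Dynkin diagram is a chain of 2 nodes with single edges (A_2). Hence the type is A_2.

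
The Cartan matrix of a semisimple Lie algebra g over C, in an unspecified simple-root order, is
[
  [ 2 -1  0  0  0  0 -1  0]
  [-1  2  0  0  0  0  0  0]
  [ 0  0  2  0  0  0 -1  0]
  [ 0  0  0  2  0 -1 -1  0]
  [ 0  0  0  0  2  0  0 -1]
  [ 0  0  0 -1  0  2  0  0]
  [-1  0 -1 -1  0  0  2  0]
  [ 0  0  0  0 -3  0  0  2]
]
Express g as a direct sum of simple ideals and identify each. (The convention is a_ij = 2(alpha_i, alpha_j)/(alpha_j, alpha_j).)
E_6 ⊕ G_2

The diagram associated to this matrix has two connected components: the simple roots {alpha_1, alpha_2, alpha_3, alpha_4, alpha_6, alpha_7} form a chain of 5 nodes with one extra node attached to the third node from one end (E_6), and {alpha_5, alpha_8} form two nodes joined by a triple edge (G_2). A semisimple Lie algebra decomposes uniquely as the direct sum of simple ideals, one per connected component of its Dynkin diagram, so g ≅ E_6 ⊕ G_2 (dimension 78 + 14 = 92).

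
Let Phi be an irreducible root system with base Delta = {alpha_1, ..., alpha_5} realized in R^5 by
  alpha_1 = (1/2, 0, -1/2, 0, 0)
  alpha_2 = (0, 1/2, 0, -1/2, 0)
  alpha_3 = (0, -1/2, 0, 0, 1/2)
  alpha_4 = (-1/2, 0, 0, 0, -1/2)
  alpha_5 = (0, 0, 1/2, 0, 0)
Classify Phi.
Compute the Cartan integers a_ij = 2(alpha_i, alpha_j)/(alpha_j, alpha_j); the resulting 5x5 Cartan matrix is
[[2, 0, 0, -1, -2], [0, 2, -1, 0, 0], [0, -1, 2, -1, 0], [-1, 0, -1, 2, 0], [-1, 0, 0, 0, 2]].
The roots have two lengths (squared-length ratio 2:1); the short ones are alpha_{5}. The associated Dynkin diagram is a chain of 5 nodes with a double edge at one end; the terminal node there is the unique short simple root (B_5), so the type is B_5 (the algebra so(11)).

B_5 (so(11))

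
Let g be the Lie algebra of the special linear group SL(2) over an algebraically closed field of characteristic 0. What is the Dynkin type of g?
A_1

This is sl(2), which has dimension 2^2 - 1 = 3 and rank 2 - 1 = 1 (a Cartan subalgebra is the diagonal traceless matrices). In the classification of classical Lie algebras, the special linear algebra sl(n+1) has type A_n; here n = 1, so the Dynkin diagram is a chain of 1 nodes with single edges (A_1). Hence the type is A_1.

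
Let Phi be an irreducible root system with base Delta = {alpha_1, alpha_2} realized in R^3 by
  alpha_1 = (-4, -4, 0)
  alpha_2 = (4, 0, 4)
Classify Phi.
Compute the Cartan integers a_ij = 2(alpha_i, alpha_j)/(alpha_j, alpha_j); the resulting 2x2 Cartan matrix is
[[2, -1], [-1, 2]].
All simple roots have the same length, so the diagram is simply laced. The associated Dynkin diagram is a chain of 2 nodes with single edges (A_2), so the type is A_2 (the algebra sl(3)).

A2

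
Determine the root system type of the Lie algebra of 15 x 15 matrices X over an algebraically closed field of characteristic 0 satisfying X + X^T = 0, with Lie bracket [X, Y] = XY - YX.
This is so(15) with 15 odd, which has dimension 15(15-1)/2 = 105 and rank (15-1)/2 = 7. In the classification of classical Lie algebras, the orthogonal algebra so(2n+1) in an odd number of variables has type B_n; here n = 7, so the Dynkin diagram is a chain of 7 nodes with a double edge at one end; the terminal node there is the unique short simple root (B_7). Hence the type is B_7.

B7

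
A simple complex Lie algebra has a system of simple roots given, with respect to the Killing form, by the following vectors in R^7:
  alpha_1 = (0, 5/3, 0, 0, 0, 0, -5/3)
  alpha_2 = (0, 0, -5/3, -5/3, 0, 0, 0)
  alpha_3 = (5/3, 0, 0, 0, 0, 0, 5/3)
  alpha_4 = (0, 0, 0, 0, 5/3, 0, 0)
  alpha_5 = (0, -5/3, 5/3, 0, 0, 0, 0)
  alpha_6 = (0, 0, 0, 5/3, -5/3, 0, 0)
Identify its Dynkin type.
B_6

Compute the Cartan integers a_ij = 2(alpha_i, alpha_j)/(alpha_j, alpha_j); the resulting 6x6 Cartan matrix is
[[2, 0, -1, 0, -1, 0], [0, 2, 0, 0, -1, -1], [-1, 0, 2, 0, 0, 0], [0, 0, 0, 2, 0, -1], [-1, -1, 0, 0, 2, 0], [0, -1, 0, -2, 0, 2]].
The roots have two lengths (squared-length ratio 2:1); the short ones are alpha_{4}. The associated Dynkin diagram is a chain of 6 nodes with a double edge at one end; the terminal node there is the unique short simple root (B_6), so the type is B_6 (the algebra so(13)).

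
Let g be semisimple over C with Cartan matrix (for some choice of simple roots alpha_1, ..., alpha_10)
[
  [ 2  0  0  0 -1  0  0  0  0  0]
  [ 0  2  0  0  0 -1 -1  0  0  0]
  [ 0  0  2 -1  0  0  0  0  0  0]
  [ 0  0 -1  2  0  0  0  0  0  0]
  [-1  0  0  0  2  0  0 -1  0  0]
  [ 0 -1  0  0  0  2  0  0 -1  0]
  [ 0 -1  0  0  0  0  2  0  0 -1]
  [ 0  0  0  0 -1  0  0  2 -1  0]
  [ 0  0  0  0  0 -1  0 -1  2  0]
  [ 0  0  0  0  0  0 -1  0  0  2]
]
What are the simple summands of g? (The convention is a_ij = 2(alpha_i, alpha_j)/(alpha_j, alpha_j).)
type A_2 + type A_8

The diagram associated to this matrix has two connected components: the simple roots {alpha_3, alpha_4} form a chain of 2 nodes with single edges (A_2), and {alpha_1, alpha_2, alpha_5, alpha_6, alpha_7, alpha_8, alpha_9, alpha_10} form a chain of 8 nodes with single edges (A_8). A semisimple Lie algebra decomposes uniquely as the direct sum of simple ideals, one per connected component of its Dynkin diagram, so g ≅ A_2 ⊕ A_8 (dimension 8 + 80 = 88).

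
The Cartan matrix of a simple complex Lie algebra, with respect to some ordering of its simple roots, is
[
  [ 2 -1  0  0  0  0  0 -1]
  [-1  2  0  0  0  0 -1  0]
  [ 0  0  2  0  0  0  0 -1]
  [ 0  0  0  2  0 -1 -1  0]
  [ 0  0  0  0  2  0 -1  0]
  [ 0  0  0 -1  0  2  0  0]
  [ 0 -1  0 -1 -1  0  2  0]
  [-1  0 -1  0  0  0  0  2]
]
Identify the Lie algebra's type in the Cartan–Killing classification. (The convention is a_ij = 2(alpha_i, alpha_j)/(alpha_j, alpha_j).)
E_8

The matrix has rank 8 with 2's on the diagonal. Reading the off-diagonal entries as Dynkin edges (a single edge where a_ij = a_ji = -1; a double or triple edge where a_ij * a_ji = 2 or 3), the diagram is a chain of 7 nodes with one extra node attached to the third node from one end (E_8). One simple-root ordering that puts it in standard form is (alpha_6, alpha_5, alpha_4, alpha_7, alpha_2, alpha_1, alpha_8, alpha_3). So the algebra is type E_8.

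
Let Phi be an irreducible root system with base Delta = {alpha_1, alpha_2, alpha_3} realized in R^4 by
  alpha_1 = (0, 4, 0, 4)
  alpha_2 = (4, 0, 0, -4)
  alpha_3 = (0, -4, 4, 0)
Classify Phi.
Compute the Cartan integers a_ij = 2(alpha_i, alpha_j)/(alpha_j, alpha_j); the resulting 3x3 Cartan matrix is
[[2, -1, -1], [-1, 2, 0], [-1, 0, 2]].
All simple roots have the same length, so the diagram is simply laced. The associated Dynkin diagram is a chain of 3 nodes with single edges (A_3), so the type is A_3 (the algebra sl(4)).

A_3 (sl(4))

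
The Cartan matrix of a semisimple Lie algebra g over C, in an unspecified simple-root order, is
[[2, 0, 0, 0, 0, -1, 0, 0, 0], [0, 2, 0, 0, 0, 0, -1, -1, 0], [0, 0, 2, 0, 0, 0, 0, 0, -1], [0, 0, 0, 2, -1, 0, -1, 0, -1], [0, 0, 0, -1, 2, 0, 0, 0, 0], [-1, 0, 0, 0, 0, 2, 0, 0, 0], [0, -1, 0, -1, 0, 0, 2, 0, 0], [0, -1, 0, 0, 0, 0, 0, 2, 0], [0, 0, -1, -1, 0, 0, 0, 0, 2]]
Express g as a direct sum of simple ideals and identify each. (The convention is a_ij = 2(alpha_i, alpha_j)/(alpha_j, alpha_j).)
type A_2 + type E_7

The diagram associated to this matrix has two connected components: the simple roots {alpha_1, alpha_6} form a chain of 2 nodes with single edges (A_2), and {alpha_2, alpha_3, alpha_4, alpha_5, alpha_7, alpha_8, alpha_9} form a chain of 6 nodes with one extra node attached to the third node from one end (E_7). A semisimple Lie algebra decomposes uniquely as the direct sum of simple ideals, one per connected component of its Dynkin diagram, so g ≅ A_2 ⊕ E_7 (dimension 8 + 133 = 141).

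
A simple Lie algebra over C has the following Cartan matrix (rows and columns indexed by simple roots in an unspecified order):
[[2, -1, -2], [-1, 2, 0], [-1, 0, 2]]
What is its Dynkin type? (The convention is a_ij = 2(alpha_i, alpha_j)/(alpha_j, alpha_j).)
B3

The matrix has rank 3 with 2's on the diagonal. Reading the off-diagonal entries as Dynkin edges (a single edge where a_ij = a_ji = -1; a double or triple edge where a_ij * a_ji = 2 or 3), the diagram is a chain of 3 nodes with a double edge at one end; the terminal node there is the unique short simple root (B_3). One simple-root ordering that puts it in standard form is (alpha_2, alpha_1, alpha_3). So the algebra is type B_3, i.e. so(7).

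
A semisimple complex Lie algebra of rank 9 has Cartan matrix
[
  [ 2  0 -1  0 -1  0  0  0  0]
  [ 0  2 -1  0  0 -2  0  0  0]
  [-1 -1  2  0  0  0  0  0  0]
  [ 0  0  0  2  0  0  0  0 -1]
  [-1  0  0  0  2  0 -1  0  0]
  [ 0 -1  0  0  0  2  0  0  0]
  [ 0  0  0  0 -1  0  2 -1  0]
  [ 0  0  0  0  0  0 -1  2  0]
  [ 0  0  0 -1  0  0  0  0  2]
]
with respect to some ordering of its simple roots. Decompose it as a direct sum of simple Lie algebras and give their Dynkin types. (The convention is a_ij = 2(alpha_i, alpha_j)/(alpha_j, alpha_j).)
type A_2 + type B_7

The diagram associated to this matrix has two connected components: the simple roots {alpha_4, alpha_9} form a chain of 2 nodes with single edges (A_2), and {alpha_1, alpha_2, alpha_3, alpha_5, alpha_6, alpha_7, alpha_8} form a chain of 7 nodes with a double edge at one end; the terminal node there is the unique short simple root (B_7). A semisimple Lie algebra decomposes uniquely as the direct sum of simple ideals, one per connected component of its Dynkin diagram, so g ≅ A_2 ⊕ B_7 (dimension 8 + 105 = 113).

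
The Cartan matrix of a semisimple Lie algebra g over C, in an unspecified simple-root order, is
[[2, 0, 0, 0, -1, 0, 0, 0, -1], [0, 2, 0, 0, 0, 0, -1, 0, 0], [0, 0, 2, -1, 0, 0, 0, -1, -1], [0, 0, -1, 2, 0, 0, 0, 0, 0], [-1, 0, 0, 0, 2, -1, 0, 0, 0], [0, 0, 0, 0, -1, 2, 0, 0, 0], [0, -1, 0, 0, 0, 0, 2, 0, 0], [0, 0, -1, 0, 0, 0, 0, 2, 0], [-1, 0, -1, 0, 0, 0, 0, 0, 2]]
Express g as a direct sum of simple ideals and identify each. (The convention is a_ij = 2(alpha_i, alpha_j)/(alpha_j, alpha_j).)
The diagram associated to this matrix has two connected components: the simple roots {alpha_2, alpha_7} form a chain of 2 nodes with single edges (A_2), and {alpha_1, alpha_3, alpha_4, alpha_5, alpha_6, alpha_8, alpha_9} form a chain of 5 nodes with a fork of two nodes at one end (D_7). A semisimple Lie algebra decomposes uniquely as the direct sum of simple ideals, one per connected component of its Dynkin diagram, so g ≅ A_2 ⊕ D_7 (dimension 8 + 91 = 99).

A2 + D7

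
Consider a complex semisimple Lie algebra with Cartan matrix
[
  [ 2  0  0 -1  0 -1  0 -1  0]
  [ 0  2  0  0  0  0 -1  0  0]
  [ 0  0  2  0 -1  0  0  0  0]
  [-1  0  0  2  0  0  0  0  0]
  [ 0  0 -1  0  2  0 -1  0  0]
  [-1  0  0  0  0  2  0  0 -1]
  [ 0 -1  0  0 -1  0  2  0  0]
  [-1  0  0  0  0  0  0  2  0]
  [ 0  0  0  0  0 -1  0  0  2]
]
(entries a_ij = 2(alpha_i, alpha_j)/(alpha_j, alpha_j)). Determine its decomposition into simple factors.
type A_4 + type D_5

The diagram associated to this matrix has two connected components: the simple roots {alpha_2, alpha_3, alpha_5, alpha_7} form a chain of 4 nodes with single edges (A_4), and {alpha_1, alpha_4, alpha_6, alpha_8, alpha_9} form a chain of 3 nodes with a fork of two nodes at one end (D_5). A semisimple Lie algebra decomposes uniquely as the direct sum of simple ideals, one per connected component of its Dynkin diagram, so g ≅ A_4 ⊕ D_5 (dimension 24 + 45 = 69).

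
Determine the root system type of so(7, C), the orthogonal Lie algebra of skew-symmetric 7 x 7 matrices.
type B_3

This is so(7) with 7 odd, which has dimension 7(7-1)/2 = 21 and rank (7-1)/2 = 3. In the classification of classical Lie algebras, the orthogonal algebra so(2n+1) in an odd number of variables has type B_n; here n = 3, so the Dynkin diagram is a chain of 3 nodes with a double edge at one end; the terminal node there is the unique short simple root (B_3). Hence the type is B_3.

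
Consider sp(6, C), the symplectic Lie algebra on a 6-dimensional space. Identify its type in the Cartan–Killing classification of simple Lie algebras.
This is sp(6), which has dimension 6(6+1)/2 = 21 and rank 6/2 = 3. In the classification of classical Lie algebras, the symplectic algebra sp(2n) has type C_n; here n = 3, so the Dynkin diagram is a chain of 3 nodes with a double edge at one end; the terminal node there is the unique long simple root (C_3). Hence the type is C_3.

C_3 (sp(6))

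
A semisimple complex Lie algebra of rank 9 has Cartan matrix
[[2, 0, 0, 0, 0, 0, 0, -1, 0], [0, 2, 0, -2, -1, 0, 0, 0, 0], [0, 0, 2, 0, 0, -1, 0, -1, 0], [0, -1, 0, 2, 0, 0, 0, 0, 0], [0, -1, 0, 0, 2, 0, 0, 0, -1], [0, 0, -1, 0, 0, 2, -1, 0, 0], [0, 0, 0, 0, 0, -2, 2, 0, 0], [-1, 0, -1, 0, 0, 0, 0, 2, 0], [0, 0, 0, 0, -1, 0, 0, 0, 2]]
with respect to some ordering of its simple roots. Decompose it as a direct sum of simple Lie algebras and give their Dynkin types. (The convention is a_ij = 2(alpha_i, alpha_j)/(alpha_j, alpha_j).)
The diagram associated to this matrix has two connected components: the simple roots {alpha_2, alpha_4, alpha_5, alpha_9} form a chain of 4 nodes with a double edge at one end; the terminal node there is the unique short simple root (B_4), and {alpha_1, alpha_3, alpha_6, alpha_7, alpha_8} form a chain of 5 nodes with a double edge at one end; the terminal node there is the unique long simple root (C_5). A semisimple Lie algebra decomposes uniquely as the direct sum of simple ideals, one per connected component of its Dynkin diagram, so g ≅ B_4 ⊕ C_5 (dimension 36 + 55 = 91).

B_4 (so(9)) ⊕ C_5 (sp(10))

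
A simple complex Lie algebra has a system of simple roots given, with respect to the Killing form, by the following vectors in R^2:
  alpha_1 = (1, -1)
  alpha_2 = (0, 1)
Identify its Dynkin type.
Compute the Cartan integers a_ij = 2(alpha_i, alpha_j)/(alpha_j, alpha_j); the resulting 2x2 Cartan matrix is
[[2, -2], [-1, 2]].
The roots have two lengths (squared-length ratio 2:1); the short ones are alpha_{2}. The associated Dynkin diagram is a chain of 2 nodes with a double edge at one end; the terminal node there is the unique short simple root (B_2), so the type is B_2 (the algebra so(5)).

B_2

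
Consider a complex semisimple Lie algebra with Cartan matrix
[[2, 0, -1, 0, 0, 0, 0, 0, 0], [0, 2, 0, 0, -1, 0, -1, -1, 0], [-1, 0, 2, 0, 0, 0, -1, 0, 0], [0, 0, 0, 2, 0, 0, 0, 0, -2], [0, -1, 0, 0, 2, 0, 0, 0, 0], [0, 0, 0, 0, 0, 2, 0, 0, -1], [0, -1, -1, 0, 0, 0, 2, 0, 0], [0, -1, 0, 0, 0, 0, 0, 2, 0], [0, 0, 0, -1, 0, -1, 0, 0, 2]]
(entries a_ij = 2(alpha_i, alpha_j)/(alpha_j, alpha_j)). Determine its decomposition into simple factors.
The diagram associated to this matrix has two connected components: the simple roots {alpha_4, alpha_6, alpha_9} form a chain of 3 nodes with a double edge at one end; the terminal node there is the unique long simple root (C_3), and {alpha_1, alpha_2, alpha_3, alpha_5, alpha_7, alpha_8} form a chain of 4 nodes with a fork of two nodes at one end (D_6). A semisimple Lie algebra decomposes uniquely as the direct sum of simple ideals, one per connected component of its Dynkin diagram, so g ≅ C_3 ⊕ D_6 (dimension 21 + 66 = 87).

C_3 (sp(6)) ⊕ D_6 (so(12))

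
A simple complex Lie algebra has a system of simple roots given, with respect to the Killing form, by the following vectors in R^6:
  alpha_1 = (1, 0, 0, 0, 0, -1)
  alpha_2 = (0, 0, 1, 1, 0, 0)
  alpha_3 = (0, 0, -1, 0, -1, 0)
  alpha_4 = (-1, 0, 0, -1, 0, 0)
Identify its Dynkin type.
Compute the Cartan integers a_ij = 2(alpha_i, alpha_j)/(alpha_j, alpha_j); the resulting 4x4 Cartan matrix is
[[2, 0, 0, -1], [0, 2, -1, -1], [0, -1, 2, 0], [-1, -1, 0, 2]].
All simple roots have the same length, so the diagram is simply laced. The associated Dynkin diagram is a chain of 4 nodes with single edges (A_4), so the type is A_4 (the algebra sl(5)).

type A_4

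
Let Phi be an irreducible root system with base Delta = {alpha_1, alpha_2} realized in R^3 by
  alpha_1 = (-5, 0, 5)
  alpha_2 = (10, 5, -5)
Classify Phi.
Compute the Cartan integers a_ij = 2(alpha_i, alpha_j)/(alpha_j, alpha_j); the resulting 2x2 Cartan matrix is
[[2, -1], [-3, 2]].
The roots have two lengths (squared-length ratio 3:1); the short ones are alpha_{1}. The associated Dynkin diagram is two nodes joined by a triple edge (G_2), so the type is G_2.

G2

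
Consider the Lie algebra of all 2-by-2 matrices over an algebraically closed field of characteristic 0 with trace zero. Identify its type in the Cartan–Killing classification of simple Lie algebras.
type A_1

This is sl(2), which has dimension 2^2 - 1 = 3 and rank 2 - 1 = 1 (a Cartan subalgebra is the diagonal traceless matrices). In the classification of classical Lie algebras, the special linear algebra sl(n+1) has type A_n; here n = 1, so the Dynkin diagram is a chain of 1 nodes with single edges (A_1). Hence the type is A_1.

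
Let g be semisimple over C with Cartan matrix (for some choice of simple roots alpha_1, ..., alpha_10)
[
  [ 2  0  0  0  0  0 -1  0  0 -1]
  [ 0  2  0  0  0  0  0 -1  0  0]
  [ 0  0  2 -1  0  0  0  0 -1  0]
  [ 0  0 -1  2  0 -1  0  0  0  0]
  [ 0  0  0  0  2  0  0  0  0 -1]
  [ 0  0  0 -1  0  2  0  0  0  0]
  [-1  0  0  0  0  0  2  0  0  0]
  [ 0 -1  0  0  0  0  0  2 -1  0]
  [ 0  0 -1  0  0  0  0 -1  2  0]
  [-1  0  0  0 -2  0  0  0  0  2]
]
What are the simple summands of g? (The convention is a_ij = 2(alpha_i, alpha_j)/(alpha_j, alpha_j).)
A_6 (sl(7)) ⊕ B_4 (so(9))

The diagram associated to this matrix has two connected components: the simple roots {alpha_2, alpha_3, alpha_4, alpha_6, alpha_8, alpha_9} form a chain of 6 nodes with single edges (A_6), and {alpha_1, alpha_5, alpha_7, alpha_10} form a chain of 4 nodes with a double edge at one end; the terminal node there is the unique short simple root (B_4). A semisimple Lie algebra decomposes uniquely as the direct sum of simple ideals, one per connected component of its Dynkin diagram, so g ≅ A_6 ⊕ B_4 (dimension 48 + 36 = 84).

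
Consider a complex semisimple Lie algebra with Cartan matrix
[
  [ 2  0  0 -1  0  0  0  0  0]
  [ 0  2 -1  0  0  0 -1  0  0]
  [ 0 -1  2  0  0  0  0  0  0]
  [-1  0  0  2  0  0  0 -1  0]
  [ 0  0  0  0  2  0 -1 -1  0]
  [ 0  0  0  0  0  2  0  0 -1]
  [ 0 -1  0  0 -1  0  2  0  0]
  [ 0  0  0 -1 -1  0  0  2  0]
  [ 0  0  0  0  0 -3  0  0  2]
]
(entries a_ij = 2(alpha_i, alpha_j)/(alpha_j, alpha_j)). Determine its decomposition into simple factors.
A_7 (sl(8)) + G_2

The diagram associated to this matrix has two connected components: the simple roots {alpha_1, alpha_2, alpha_3, alpha_4, alpha_5, alpha_7, alpha_8} form a chain of 7 nodes with single edges (A_7), and {alpha_6, alpha_9} form two nodes joined by a triple edge (G_2). A semisimple Lie algebra decomposes uniquely as the direct sum of simple ideals, one per connected component of its Dynkin diagram, so g ≅ A_7 ⊕ G_2 (dimension 63 + 14 = 77).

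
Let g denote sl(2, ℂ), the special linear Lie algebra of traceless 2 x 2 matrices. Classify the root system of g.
A1

This is sl(2), which has dimension 2^2 - 1 = 3 and rank 2 - 1 = 1 (a Cartan subalgebra is the diagonal traceless matrices). In the classification of classical Lie algebras, the special linear algebra sl(n+1) has type A_n; here n = 1, so the Dynkin diagram is a chain of 1 nodes with single edges (A_1). Hence the type is A_1.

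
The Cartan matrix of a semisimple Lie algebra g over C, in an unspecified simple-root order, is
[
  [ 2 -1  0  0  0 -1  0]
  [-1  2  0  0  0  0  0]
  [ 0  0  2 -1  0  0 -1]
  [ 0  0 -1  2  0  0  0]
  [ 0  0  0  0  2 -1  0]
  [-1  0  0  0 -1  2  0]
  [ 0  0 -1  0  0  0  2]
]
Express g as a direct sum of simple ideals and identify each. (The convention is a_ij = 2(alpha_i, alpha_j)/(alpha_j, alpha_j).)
The diagram associated to this matrix has two connected components: the simple roots {alpha_3, alpha_4, alpha_7} form a chain of 3 nodes with single edges (A_3), and {alpha_1, alpha_2, alpha_5, alpha_6} form a chain of 4 nodes with single edges (A_4). A semisimple Lie algebra decomposes uniquely as the direct sum of simple ideals, one per connected component of its Dynkin diagram, so g ≅ A_3 ⊕ A_4 (dimension 15 + 24 = 39).

A_3 ⊕ A_4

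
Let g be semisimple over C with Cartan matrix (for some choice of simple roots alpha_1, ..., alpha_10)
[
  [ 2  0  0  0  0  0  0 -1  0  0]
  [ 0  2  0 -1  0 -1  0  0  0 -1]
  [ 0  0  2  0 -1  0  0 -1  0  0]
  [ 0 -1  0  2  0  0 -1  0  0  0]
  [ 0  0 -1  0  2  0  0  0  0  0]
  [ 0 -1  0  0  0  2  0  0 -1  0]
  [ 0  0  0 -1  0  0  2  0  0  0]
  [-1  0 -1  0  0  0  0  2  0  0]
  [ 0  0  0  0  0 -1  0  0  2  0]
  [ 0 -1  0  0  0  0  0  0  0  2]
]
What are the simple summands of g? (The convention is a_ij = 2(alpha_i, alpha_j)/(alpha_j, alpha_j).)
A_4 + E_6

The diagram associated to this matrix has two connected components: the simple roots {alpha_1, alpha_3, alpha_5, alpha_8} form a chain of 4 nodes with single edges (A_4), and {alpha_2, alpha_4, alpha_6, alpha_7, alpha_9, alpha_10} form a chain of 5 nodes with one extra node attached to the third node from one end (E_6). A semisimple Lie algebra decomposes uniquely as the direct sum of simple ideals, one per connected component of its Dynkin diagram, so g ≅ A_4 ⊕ E_6 (dimension 24 + 78 = 102).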